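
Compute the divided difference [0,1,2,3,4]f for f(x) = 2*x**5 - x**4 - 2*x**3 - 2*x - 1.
19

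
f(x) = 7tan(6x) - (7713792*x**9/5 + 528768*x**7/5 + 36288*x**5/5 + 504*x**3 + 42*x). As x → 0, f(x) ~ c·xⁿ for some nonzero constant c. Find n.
11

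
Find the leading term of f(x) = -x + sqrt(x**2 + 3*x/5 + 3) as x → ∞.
3/10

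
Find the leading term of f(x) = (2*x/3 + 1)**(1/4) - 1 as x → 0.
x/6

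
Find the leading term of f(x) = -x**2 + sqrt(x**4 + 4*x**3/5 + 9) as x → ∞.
2*x/5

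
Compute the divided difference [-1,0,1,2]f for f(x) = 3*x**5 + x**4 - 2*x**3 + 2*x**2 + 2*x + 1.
15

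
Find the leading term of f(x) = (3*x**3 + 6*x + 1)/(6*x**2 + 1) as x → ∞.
x/2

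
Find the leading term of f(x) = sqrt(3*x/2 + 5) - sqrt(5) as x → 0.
3*sqrt(5)*x/20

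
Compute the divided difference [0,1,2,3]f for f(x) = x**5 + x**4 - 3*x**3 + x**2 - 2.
28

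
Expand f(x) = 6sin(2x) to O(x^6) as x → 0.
12*x - 8*x**3 + 8*x**5/5 + O(x**6)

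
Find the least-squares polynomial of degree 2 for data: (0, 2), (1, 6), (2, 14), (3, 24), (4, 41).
11/5 + (8/5)x + (2)x²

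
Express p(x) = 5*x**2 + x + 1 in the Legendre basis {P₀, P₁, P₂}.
(8/3)P₀ + P₁ + (10/3)P₂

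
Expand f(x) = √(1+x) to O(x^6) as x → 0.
1 + x/2 - x**2/8 + x**3/16 - 5*x**4/128 + 7*x**5/256 + O(x**6)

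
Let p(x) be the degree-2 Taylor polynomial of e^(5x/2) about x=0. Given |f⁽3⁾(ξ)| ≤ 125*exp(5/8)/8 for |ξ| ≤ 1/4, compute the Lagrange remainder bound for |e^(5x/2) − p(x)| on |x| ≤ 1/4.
125*exp(5/8)/3072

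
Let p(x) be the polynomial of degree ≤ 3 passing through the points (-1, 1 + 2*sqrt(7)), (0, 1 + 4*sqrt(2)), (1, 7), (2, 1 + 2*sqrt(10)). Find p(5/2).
-97/8 - 5*sqrt(7)/8 + 21*sqrt(2)/4 + 35*sqrt(10)/8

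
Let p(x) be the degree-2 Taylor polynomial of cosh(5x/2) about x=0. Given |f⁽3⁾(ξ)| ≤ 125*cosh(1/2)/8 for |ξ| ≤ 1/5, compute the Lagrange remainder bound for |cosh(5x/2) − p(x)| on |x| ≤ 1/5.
cosh(1/2)/48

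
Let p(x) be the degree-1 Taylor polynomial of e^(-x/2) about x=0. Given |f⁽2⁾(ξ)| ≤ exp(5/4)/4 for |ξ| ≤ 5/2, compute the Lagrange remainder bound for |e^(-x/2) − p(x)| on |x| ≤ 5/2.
25*exp(5/4)/32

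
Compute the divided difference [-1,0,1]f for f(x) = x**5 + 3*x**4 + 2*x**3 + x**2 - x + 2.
4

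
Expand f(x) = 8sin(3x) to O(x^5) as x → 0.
24*x - 36*x**3 + O(x**5)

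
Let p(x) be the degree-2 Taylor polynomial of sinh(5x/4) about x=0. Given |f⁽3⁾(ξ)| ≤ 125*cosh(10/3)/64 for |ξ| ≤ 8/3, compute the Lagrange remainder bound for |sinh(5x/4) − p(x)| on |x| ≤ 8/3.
500*cosh(10/3)/81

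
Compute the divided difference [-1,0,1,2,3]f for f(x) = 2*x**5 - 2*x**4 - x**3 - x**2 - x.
8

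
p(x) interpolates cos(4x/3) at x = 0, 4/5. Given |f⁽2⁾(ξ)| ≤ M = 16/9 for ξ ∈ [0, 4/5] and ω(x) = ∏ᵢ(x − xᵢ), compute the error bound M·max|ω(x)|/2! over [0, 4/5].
32/225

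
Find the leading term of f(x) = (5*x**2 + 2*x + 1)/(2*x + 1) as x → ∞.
5*x/2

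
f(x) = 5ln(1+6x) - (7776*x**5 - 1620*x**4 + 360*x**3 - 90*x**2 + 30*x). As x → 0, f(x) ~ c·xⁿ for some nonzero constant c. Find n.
6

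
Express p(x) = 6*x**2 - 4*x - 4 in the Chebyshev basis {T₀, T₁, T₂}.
-T₀ + (-4)T₁ + (3)T₂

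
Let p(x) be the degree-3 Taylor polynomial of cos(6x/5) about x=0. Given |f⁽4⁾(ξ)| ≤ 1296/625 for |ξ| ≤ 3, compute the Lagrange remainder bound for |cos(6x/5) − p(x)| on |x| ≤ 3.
4374/625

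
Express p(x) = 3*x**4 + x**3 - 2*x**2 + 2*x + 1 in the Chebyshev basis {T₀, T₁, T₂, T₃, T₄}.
(9/8)T₀ + (11/4)T₁ + (1/2)T₂ + (1/4)T₃ + (3/8)T₄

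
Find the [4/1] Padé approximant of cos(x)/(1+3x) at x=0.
(x**4/24 - x**2/2 + 1)/(3*x + 1)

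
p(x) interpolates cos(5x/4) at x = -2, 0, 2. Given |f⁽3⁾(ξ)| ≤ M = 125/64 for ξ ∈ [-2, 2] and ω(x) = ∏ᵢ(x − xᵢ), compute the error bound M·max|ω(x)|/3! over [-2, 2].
125*sqrt(3)/216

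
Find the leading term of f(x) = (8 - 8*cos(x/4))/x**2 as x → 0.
1/4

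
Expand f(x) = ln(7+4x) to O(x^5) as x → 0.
log(7) + 4*x/7 - 8*x**2/49 + 64*x**3/1029 - 64*x**4/2401 + O(x**5)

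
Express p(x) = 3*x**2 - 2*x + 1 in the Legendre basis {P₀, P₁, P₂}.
(2)P₀ + (-2)P₁ + (2)P₂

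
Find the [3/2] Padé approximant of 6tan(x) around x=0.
2*x*(15 - x**2)/(5*(1 - 2*x**2/5))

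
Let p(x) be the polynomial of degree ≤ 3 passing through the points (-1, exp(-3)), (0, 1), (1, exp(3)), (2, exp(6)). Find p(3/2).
(1 + 5*(-1 + 3*exp(3) + exp(6))*exp(3))*exp(-3)/16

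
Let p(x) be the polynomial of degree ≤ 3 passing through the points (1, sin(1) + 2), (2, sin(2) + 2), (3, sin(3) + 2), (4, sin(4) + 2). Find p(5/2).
-sin(1)/16 - sin(4)/16 + 9*sin(3)/16 + 9*sin(2)/16 + 2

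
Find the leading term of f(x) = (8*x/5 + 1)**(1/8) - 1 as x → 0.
x/5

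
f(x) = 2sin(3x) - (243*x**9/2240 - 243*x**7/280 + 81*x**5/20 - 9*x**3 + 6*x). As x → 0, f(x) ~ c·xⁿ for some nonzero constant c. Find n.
11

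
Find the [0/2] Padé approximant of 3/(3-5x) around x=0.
1/(1 - 5*x/3)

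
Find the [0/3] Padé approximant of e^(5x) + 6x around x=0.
1/(-6461*x**3/6 + 217*x**2/2 - 11*x + 1)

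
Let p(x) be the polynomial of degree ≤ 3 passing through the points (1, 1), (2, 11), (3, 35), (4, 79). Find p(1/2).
-5/8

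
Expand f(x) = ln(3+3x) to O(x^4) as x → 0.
log(3) + x - x**2/2 + x**3/3 + O(x**4)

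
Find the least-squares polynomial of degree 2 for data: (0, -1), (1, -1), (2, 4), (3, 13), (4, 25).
-6/5 + (-7/5)x + (2)x²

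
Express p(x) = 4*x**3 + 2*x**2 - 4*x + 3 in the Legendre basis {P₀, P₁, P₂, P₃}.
(11/3)P₀ + (-8/5)P₁ + (4/3)P₂ + (8/5)P₃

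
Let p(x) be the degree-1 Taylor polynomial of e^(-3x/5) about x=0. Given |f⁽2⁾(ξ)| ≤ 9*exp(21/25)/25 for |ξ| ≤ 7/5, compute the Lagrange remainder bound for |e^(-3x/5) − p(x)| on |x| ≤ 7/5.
441*exp(21/25)/1250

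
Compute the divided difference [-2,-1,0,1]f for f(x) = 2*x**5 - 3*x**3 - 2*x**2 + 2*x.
7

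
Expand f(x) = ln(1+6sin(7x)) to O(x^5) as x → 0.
42*x - 882*x**2 + 24353*x**3 - 763518*x**4 + O(x**5)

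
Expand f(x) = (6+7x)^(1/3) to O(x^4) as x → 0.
6**(1/3) + 7*6**(1/3)*x/18 - 49*6**(1/3)*x**2/324 + 1715*6**(1/3)*x**3/17496 + O(x**4)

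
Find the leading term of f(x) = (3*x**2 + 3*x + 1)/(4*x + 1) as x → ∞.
3*x/4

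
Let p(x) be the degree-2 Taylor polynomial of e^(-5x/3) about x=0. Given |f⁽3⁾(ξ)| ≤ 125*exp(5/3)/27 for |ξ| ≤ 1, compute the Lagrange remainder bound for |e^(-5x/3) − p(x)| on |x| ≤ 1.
125*exp(5/3)/162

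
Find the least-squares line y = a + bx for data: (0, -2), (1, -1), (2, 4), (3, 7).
a = -14/5, b = 16/5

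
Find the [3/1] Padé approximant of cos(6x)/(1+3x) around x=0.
(18*x**3 - 12*x**2 - 2*x + 1)/(x + 1)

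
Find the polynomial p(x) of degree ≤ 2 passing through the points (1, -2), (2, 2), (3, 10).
2*x**2 - 2*x - 2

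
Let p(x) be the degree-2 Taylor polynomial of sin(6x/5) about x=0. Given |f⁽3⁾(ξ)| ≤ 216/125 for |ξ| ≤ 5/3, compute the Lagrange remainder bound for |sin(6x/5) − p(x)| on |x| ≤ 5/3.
4/3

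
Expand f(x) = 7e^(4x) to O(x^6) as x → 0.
7 + 28*x + 56*x**2 + 224*x**3/3 + 224*x**4/3 + 896*x**5/15 + O(x**6)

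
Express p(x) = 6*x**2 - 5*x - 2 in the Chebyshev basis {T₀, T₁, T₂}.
T₀ + (-5)T₁ + (3)T₂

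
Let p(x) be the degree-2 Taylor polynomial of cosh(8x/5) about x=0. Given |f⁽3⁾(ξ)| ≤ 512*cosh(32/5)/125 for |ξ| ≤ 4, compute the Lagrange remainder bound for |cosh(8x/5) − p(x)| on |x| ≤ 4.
16384*cosh(32/5)/375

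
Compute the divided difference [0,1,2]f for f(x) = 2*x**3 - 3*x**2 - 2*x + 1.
3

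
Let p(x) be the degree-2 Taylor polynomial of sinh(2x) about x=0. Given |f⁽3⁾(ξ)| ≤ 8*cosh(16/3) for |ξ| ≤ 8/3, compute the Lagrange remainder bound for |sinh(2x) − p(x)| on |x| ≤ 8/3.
2048*cosh(16/3)/81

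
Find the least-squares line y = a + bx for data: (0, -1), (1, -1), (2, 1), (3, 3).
a = -8/5, b = 7/5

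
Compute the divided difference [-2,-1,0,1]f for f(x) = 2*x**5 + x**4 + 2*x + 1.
8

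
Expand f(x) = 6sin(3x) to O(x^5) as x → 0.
18*x - 27*x**3 + O(x**5)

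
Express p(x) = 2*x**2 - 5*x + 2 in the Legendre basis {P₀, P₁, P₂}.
(8/3)P₀ + (-5)P₁ + (4/3)P₂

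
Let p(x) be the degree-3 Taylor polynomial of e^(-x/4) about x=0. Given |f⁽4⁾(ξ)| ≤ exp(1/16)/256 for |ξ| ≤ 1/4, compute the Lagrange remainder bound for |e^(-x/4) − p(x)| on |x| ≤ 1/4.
exp(1/16)/1572864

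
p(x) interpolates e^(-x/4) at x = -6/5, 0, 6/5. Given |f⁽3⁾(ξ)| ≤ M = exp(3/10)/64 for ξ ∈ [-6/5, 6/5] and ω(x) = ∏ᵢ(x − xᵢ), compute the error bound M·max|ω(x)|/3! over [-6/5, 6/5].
sqrt(3)*exp(3/10)/1000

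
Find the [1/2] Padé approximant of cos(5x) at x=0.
1/(25*x**2/2 + 1)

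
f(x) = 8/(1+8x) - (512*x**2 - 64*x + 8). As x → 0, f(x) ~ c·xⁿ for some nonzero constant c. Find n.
3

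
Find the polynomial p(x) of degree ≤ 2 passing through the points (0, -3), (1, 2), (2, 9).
x**2 + 4*x - 3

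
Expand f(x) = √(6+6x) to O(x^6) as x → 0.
sqrt(6) + sqrt(6)*x/2 - sqrt(6)*x**2/8 + sqrt(6)*x**3/16 - 5*sqrt(6)*x**4/128 + 7*sqrt(6)*x**5/256 + O(x**6)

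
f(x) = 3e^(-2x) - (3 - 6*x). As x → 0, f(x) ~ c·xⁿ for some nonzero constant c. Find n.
2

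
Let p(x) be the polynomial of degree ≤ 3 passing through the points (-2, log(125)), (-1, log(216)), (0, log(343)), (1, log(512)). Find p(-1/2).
log(42*2**(1/8)*21**(11/16)*5**(13/16)/5)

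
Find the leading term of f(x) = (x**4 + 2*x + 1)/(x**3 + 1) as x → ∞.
x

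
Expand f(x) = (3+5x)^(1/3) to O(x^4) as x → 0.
3**(1/3) + 5*3**(1/3)*x/9 - 25*3**(1/3)*x**2/81 + 625*3**(1/3)*x**3/2187 + O(x**4)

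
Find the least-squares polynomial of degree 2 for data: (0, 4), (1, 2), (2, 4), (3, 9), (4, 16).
19/5 + (-29/10)x + (3/2)x²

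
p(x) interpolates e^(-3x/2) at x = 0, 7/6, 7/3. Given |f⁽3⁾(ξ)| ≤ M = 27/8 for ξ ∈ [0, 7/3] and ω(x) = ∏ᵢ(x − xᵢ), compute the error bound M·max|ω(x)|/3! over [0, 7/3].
343*sqrt(3)/1728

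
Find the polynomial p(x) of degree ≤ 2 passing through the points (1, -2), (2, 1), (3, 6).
x**2 - 3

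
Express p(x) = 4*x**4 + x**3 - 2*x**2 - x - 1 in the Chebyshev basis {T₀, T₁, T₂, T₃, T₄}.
(-1/2)T₀ + (-1/4)T₁ + T₂ + (1/4)T₃ + (1/2)T₄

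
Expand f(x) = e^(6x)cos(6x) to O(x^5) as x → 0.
1 + 6*x - 72*x**3 - 216*x**4 + O(x**5)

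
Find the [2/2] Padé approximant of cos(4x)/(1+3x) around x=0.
(-56*x**2/3 + 4*x + 1)/(4*x**2/3 + 7*x + 1)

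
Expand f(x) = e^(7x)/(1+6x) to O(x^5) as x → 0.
1 + x + 37*x**2/2 - 323*x**3/6 + 10153*x**4/24 + O(x**5)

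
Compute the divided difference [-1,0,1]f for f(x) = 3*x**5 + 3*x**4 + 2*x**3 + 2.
3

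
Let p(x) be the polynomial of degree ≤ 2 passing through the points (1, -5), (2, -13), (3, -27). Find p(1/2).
-13/4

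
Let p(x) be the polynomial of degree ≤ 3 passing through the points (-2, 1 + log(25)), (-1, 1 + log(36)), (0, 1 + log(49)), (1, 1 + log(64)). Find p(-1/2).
-log(5)/8 + 3*log(2)/4 + 1 + 9*log(21)/8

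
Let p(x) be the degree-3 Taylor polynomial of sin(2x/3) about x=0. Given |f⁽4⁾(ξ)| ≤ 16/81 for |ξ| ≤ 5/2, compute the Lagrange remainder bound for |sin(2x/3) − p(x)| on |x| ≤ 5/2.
625/1944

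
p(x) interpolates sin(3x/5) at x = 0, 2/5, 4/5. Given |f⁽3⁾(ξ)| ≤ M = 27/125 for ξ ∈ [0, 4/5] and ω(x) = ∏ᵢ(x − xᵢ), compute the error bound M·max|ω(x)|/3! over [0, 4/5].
8*sqrt(3)/15625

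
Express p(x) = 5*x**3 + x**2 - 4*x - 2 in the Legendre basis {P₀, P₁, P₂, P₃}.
(-5/3)P₀ - P₁ + (2/3)P₂ + (2)P₃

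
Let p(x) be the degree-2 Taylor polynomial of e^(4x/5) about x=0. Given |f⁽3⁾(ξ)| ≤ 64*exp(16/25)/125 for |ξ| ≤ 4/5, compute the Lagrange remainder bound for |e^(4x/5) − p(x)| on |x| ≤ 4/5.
2048*exp(16/25)/46875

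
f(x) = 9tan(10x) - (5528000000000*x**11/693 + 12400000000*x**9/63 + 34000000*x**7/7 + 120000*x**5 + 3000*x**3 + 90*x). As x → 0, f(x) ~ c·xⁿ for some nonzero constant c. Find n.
13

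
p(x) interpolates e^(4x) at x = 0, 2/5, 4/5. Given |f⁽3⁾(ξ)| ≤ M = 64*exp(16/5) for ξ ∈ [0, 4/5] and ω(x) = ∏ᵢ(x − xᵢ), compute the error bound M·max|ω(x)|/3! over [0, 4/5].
512*sqrt(3)*exp(16/5)/3375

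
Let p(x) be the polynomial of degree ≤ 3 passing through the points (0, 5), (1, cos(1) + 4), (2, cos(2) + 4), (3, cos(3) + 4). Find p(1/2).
cos(3)/16 - 5*cos(2)/16 + 15*cos(1)/16 + 69/16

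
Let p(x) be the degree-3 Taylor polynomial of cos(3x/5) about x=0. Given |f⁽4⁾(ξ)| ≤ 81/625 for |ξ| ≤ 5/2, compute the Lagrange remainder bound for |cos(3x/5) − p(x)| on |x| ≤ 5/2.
27/128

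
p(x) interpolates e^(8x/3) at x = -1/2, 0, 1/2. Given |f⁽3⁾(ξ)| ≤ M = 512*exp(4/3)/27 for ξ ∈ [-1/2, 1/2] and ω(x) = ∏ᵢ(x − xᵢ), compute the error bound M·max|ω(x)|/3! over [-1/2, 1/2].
64*sqrt(3)*exp(4/3)/729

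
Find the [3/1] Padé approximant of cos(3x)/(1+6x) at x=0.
(9*x**3/16 - 129*x**2/28 + x/56 + 1)/(337*x/56 + 1)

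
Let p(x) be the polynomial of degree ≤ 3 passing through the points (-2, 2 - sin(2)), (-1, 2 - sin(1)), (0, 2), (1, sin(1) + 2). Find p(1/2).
-sin(2)/16 + 5*sin(1)/8 + 2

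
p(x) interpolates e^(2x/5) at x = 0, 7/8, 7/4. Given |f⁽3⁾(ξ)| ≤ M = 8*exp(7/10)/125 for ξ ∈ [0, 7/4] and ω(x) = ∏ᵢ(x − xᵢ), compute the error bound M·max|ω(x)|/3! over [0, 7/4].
343*sqrt(3)*exp(7/10)/216000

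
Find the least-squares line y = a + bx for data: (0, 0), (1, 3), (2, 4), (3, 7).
a = 1/5, b = 11/5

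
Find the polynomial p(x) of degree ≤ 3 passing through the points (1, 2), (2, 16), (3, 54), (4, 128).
2*x**3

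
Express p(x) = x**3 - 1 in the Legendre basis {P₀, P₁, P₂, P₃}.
-P₀ + (3/5)P₁ + (2/5)P₃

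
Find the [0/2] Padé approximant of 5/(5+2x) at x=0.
1/(2*x/5 + 1)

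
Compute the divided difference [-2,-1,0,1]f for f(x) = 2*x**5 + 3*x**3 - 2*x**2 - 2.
13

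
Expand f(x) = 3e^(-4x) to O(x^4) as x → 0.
3 - 12*x + 24*x**2 - 32*x**3 + O(x**4)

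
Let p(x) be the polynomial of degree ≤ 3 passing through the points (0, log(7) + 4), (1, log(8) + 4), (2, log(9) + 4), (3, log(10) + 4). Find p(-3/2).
log(5064403678929*2**(3/8)*3**(7/8)*5**(13/16)*7**(9/16)/34359738368000) + 4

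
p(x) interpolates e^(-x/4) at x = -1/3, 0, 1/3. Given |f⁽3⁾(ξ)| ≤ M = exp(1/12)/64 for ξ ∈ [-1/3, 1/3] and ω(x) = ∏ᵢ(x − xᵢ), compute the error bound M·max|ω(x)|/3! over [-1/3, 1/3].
sqrt(3)*exp(1/12)/46656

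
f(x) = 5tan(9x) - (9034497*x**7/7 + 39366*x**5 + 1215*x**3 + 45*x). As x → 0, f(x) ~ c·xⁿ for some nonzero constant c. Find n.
9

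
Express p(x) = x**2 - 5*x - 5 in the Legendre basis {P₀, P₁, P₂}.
(-14/3)P₀ + (-5)P₁ + (2/3)P₂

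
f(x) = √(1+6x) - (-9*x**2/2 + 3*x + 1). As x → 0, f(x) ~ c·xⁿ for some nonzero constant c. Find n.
3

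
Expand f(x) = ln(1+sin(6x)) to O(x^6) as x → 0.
6*x - 18*x**2 + 36*x**3 - 108*x**4 + 324*x**5 + O(x**6)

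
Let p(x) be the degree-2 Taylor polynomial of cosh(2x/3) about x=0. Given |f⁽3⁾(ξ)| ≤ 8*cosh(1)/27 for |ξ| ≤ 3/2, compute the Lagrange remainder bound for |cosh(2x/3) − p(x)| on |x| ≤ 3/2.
cosh(1)/6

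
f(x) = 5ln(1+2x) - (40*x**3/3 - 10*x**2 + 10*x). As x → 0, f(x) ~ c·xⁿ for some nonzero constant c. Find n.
4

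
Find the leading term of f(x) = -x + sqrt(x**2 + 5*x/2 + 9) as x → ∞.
5/4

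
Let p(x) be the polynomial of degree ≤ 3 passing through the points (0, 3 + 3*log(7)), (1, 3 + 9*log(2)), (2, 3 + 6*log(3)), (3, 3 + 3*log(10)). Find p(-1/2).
3 + log(257298363*2**(3/8)*3**(7/8)*5**(1/16)*7**(9/16)/10485760)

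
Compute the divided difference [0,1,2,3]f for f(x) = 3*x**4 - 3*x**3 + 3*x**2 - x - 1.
15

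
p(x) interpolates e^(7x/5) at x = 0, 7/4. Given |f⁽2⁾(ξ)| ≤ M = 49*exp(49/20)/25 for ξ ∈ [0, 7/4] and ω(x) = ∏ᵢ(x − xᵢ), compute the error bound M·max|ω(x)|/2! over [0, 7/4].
2401*exp(49/20)/3200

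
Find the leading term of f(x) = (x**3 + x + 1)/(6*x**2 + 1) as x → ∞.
x/6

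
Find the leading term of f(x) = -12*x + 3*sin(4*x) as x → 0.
-32*x**3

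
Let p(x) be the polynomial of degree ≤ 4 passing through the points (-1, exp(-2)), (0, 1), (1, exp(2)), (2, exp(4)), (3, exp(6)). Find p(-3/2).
(315 + (-180*exp(4) - 420 + 378*exp(2) + 35*exp(6))*exp(2))*exp(-2)/128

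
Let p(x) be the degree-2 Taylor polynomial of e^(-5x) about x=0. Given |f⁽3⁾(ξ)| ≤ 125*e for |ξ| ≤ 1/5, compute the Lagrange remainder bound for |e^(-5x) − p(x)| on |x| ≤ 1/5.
e/6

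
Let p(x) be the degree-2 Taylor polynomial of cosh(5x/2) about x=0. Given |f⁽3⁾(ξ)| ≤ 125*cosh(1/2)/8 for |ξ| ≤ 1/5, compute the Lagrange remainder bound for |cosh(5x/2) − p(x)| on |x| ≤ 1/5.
cosh(1/2)/48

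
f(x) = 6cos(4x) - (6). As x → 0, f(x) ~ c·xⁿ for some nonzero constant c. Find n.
2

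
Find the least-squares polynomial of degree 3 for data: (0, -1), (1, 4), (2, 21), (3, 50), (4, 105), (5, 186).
-10/9 + (157/54)x + (31/18)x² + (28/27)x³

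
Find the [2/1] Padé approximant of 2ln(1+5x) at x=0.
5*x*(5*x + 6)/(3*(10*x/3 + 1))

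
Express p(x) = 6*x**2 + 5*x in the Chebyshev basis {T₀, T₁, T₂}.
(3)T₀ + (5)T₁ + (3)T₂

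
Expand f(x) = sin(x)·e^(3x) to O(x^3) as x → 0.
x + 3*x**2 + O(x**3)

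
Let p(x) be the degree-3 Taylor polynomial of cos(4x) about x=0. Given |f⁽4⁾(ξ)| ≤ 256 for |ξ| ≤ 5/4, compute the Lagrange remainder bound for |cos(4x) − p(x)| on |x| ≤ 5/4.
625/24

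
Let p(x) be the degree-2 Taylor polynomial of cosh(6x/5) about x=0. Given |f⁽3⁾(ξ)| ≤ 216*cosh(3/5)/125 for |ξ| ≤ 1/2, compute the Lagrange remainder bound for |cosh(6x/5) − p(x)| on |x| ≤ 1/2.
9*cosh(3/5)/250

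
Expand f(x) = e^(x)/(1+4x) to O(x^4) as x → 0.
1 - 3*x + 25*x**2/2 - 299*x**3/6 + O(x**4)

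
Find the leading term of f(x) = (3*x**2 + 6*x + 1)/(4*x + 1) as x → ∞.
3*x/4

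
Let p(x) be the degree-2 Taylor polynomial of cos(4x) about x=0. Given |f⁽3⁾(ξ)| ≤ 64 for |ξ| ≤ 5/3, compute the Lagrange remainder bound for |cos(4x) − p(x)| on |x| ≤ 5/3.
4000/81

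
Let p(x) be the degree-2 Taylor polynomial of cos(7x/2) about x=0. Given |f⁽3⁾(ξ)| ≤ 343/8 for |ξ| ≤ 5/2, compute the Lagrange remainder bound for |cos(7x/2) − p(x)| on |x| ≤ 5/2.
42875/384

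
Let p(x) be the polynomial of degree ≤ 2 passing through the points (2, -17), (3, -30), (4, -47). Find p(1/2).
-5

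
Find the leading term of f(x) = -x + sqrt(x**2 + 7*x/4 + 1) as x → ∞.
7/8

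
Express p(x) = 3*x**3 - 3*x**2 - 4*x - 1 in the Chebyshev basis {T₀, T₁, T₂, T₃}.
(-5/2)T₀ + (-7/4)T₁ + (-3/2)T₂ + (3/4)T₃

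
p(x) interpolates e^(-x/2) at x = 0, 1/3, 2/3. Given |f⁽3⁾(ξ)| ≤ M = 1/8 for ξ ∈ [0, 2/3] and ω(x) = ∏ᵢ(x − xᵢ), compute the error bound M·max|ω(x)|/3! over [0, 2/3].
sqrt(3)/5832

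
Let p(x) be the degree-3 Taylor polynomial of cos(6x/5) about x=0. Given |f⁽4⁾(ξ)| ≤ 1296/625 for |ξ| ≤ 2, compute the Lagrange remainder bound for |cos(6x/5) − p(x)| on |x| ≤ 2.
864/625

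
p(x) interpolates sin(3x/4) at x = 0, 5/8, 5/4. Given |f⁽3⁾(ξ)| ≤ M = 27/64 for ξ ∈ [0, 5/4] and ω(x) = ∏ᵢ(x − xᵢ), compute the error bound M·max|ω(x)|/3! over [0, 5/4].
125*sqrt(3)/32768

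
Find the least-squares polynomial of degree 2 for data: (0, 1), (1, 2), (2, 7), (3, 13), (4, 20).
23/35 + (83/70)x + (13/14)x²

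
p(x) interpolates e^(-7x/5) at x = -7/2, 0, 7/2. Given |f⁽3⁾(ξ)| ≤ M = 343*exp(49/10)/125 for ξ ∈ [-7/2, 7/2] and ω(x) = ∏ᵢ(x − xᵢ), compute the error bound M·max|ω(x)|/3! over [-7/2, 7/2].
117649*sqrt(3)*exp(49/10)/27000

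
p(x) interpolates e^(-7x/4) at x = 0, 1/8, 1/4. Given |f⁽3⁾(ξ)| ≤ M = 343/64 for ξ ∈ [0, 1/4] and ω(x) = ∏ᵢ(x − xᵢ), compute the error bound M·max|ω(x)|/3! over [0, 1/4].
343*sqrt(3)/884736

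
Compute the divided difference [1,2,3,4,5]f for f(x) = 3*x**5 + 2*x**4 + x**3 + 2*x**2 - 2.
47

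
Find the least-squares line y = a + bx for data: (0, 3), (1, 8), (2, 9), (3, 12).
a = 19/5, b = 14/5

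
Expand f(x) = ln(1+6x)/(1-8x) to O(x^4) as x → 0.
6*x + 30*x**2 + 312*x**3 + O(x**4)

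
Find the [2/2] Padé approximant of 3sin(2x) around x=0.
6*x/(2*x**2/3 + 1)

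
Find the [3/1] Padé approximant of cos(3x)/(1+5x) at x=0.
(27*x**3/40 - 765*x**2/164 + 27*x/820 + 1)/(4127*x/820 + 1)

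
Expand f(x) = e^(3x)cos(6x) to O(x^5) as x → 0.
1 + 3*x - 27*x**2/2 - 99*x**3/2 - 189*x**4/8 + O(x**5)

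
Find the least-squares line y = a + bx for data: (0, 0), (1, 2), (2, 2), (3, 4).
a = 1/5, b = 6/5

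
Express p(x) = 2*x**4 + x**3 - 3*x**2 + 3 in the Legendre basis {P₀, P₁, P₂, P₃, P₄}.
(12/5)P₀ + (3/5)P₁ + (-6/7)P₂ + (2/5)P₃ + (16/35)P₄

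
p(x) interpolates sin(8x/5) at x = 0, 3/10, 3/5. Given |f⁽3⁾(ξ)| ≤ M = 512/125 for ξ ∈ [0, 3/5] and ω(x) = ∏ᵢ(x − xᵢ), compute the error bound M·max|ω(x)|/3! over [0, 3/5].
64*sqrt(3)/15625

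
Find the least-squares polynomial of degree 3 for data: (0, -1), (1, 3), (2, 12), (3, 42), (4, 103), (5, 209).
-8/9 + (850/189)x + (-397/126)x² + (115/54)x³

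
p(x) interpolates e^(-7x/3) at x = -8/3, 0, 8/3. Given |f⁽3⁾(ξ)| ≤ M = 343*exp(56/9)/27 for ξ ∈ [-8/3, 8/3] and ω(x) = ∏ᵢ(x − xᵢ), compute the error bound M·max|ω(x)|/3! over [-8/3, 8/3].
175616*sqrt(3)*exp(56/9)/19683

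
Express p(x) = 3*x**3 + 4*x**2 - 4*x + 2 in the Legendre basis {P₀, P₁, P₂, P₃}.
(10/3)P₀ + (-11/5)P₁ + (8/3)P₂ + (6/5)P₃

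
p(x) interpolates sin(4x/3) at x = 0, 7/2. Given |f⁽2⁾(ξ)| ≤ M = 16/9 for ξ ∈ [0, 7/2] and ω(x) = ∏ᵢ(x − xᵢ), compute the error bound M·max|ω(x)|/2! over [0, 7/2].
49/18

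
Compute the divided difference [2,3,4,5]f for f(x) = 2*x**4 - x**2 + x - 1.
28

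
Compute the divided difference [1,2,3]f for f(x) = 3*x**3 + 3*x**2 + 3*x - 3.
21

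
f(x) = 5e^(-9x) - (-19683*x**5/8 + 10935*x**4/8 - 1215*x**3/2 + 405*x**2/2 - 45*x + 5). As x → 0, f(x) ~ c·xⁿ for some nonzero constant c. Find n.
6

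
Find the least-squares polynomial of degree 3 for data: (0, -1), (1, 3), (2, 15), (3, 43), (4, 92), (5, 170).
-41/42 + (461/252)x + (11/12)x² + (10/9)x³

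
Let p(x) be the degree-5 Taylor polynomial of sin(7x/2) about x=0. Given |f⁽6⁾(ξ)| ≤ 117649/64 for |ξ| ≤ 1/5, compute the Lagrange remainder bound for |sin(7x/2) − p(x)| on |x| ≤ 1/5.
117649/720000000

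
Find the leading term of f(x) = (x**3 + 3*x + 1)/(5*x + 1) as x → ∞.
x**2/5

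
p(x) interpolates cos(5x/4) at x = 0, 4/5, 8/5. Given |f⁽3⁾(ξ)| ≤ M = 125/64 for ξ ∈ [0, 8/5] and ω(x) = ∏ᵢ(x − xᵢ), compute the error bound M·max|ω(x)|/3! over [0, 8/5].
sqrt(3)/27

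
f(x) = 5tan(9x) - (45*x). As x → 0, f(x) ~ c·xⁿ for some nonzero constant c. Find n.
3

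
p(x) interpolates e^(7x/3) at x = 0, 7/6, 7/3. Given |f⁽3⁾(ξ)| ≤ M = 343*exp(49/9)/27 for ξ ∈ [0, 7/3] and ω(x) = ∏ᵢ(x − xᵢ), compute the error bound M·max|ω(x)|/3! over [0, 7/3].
117649*sqrt(3)*exp(49/9)/157464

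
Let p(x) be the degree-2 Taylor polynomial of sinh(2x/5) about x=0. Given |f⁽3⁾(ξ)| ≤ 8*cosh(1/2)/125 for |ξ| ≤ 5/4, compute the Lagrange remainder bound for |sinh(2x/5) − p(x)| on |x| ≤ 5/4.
cosh(1/2)/48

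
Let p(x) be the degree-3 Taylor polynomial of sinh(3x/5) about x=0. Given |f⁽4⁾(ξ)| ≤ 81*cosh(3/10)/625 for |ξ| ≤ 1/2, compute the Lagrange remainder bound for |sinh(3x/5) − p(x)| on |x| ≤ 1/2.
27*cosh(3/10)/80000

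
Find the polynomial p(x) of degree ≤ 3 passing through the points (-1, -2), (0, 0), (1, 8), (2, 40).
3*x**3 + 3*x**2 + 2*x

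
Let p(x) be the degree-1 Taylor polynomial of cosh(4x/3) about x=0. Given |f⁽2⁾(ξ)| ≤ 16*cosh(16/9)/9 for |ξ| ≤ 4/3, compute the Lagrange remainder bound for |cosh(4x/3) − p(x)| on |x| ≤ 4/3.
128*cosh(16/9)/81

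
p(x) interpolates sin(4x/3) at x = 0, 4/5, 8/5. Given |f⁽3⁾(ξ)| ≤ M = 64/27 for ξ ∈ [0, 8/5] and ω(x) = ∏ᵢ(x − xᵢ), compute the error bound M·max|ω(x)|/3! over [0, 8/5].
4096*sqrt(3)/91125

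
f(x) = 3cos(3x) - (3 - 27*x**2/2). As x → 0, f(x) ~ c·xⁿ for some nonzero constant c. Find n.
4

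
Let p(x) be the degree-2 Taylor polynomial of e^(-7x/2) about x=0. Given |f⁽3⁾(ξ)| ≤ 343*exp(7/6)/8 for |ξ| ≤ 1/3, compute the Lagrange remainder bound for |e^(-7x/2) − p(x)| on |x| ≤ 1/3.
343*exp(7/6)/1296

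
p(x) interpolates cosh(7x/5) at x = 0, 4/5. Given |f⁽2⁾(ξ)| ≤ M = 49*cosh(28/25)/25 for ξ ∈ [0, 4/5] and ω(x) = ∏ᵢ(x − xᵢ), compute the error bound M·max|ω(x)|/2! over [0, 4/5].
98*cosh(28/25)/625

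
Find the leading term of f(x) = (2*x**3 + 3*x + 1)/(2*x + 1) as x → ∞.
x**2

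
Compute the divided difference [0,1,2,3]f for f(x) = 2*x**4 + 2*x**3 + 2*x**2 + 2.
14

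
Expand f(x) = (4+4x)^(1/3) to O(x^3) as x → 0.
2**(2/3) + 2**(2/3)*x/3 - 2**(2/3)*x**2/9 + O(x**3)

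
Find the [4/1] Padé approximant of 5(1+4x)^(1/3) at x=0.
(1280*x**4/243 - 512*x**3/81 + 32*x**2/3 + 64*x/3 + 5)/(44*x/15 + 1)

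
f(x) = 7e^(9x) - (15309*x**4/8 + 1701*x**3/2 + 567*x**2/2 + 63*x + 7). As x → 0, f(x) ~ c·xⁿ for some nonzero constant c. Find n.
5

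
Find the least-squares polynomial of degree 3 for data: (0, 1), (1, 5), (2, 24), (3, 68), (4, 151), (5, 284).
59/63 + (242/189)x + (257/252)x² + (217/108)x³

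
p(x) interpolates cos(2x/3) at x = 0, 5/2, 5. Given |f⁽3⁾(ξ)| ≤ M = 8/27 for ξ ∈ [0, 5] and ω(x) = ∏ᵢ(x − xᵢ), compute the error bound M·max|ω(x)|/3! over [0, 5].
125*sqrt(3)/729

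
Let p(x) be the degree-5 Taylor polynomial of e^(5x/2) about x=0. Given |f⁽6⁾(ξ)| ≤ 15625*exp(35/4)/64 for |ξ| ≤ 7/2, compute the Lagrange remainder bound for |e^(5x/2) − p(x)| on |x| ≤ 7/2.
367653125*exp(35/4)/589824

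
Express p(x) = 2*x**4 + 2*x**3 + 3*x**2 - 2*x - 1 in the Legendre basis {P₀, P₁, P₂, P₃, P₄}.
(2/5)P₀ + (-4/5)P₁ + (22/7)P₂ + (4/5)P₃ + (16/35)P₄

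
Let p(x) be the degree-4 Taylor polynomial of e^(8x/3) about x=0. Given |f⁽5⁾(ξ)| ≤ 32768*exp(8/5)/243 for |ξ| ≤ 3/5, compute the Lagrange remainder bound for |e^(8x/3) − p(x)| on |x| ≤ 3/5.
4096*exp(8/5)/46875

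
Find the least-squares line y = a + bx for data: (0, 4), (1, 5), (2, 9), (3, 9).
a = 39/10, b = 19/10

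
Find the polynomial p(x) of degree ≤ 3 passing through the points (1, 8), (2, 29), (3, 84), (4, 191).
3*x**3 - x**2 + 3*x + 3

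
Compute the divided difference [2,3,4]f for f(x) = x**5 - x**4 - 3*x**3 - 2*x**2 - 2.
201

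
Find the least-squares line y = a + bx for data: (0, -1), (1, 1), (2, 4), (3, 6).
a = -11/10, b = 12/5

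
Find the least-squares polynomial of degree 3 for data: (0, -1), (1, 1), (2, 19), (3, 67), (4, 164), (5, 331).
-53/42 + (599/252)x + (-7/3)x² + (109/36)x³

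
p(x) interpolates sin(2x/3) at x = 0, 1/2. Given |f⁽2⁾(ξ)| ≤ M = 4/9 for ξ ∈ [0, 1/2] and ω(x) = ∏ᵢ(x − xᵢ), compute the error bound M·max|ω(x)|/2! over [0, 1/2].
1/72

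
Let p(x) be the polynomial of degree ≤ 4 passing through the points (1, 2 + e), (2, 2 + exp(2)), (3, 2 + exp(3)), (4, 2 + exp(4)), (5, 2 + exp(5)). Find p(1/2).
-45*exp(4)/32 - 105*exp(2)/32 + 2 + 315*e/128 + 35*exp(5)/128 + 189*exp(3)/64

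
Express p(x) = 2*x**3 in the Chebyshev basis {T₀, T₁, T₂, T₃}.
(3/2)T₁ + (1/2)T₃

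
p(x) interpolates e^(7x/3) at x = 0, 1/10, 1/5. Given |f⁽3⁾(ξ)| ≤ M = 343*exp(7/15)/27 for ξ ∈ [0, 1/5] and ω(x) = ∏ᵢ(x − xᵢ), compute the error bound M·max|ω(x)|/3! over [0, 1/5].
343*sqrt(3)*exp(7/15)/729000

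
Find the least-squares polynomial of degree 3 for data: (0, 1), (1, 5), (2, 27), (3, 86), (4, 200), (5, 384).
143/126 + (-29/108)x + (211/252)x² + (157/54)x³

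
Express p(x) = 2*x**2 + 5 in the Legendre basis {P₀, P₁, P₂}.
(17/3)P₀ + (4/3)P₂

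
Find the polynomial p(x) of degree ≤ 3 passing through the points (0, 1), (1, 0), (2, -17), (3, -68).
-3*x**3 + x**2 + x + 1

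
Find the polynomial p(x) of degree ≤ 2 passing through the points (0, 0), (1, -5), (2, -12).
-x**2 - 4*x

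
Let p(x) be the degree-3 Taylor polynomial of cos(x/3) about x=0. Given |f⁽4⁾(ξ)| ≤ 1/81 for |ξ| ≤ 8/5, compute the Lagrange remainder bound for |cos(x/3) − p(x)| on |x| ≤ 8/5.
512/151875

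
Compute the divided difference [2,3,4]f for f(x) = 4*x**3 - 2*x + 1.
36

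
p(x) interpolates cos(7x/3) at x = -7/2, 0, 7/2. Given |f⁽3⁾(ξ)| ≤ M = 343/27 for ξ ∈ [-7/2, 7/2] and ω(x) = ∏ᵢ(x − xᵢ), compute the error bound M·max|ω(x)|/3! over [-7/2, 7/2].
117649*sqrt(3)/5832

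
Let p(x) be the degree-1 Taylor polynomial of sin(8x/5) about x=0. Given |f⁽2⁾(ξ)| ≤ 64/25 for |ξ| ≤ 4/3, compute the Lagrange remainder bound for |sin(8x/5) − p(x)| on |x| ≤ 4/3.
512/225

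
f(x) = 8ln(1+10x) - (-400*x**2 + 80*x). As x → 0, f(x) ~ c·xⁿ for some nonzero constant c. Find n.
3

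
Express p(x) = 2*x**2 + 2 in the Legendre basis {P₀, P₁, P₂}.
(8/3)P₀ + (4/3)P₂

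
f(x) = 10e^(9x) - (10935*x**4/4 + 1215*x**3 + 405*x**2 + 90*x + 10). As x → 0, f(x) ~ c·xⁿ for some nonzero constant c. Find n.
5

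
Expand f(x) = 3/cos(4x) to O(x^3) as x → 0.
3 + 24*x**2 + O(x**3)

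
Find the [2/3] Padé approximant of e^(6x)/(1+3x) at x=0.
(18*x**2/5 + 3*x + 1)/(36*x**3/5 - 27*x**2/5 + 1)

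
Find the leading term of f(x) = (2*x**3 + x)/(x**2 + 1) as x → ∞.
2*x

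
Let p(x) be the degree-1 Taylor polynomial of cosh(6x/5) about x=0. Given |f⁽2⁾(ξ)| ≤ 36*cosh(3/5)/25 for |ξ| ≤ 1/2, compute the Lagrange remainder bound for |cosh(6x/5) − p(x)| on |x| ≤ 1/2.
9*cosh(3/5)/50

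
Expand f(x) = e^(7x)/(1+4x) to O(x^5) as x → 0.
1 + 3*x + 25*x**2/2 + 43*x**3/6 + 571*x**4/8 + O(x**5)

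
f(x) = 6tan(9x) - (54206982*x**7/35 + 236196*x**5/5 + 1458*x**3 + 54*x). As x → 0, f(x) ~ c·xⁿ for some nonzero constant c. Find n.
9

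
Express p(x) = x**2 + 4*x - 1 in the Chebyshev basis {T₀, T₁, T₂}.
(-1/2)T₀ + (4)T₁ + (1/2)T₂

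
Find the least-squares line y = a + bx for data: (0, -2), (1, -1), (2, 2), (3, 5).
a = -13/5, b = 12/5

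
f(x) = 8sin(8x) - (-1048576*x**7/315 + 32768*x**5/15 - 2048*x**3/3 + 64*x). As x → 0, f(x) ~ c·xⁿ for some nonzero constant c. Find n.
9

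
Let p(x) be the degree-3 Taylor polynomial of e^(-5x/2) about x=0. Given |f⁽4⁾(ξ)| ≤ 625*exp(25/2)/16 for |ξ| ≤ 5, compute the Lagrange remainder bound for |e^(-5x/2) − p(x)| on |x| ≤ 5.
390625*exp(25/2)/384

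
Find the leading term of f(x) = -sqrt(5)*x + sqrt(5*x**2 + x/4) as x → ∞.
sqrt(5)/40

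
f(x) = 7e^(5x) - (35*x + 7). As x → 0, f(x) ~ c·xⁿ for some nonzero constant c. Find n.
2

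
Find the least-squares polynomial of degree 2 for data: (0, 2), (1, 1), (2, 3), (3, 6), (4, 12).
68/35 + (-25/14)x + (15/14)x²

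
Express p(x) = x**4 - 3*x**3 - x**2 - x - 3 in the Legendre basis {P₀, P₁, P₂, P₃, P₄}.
(-47/15)P₀ + (-14/5)P₁ + (-2/21)P₂ + (-6/5)P₃ + (8/35)P₄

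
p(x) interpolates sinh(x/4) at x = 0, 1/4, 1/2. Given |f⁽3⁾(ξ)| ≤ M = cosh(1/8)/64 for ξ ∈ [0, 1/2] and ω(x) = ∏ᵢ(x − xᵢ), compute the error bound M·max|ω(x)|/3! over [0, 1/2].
sqrt(3)*cosh(1/8)/110592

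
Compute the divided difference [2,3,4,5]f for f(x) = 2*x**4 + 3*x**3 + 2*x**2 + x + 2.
31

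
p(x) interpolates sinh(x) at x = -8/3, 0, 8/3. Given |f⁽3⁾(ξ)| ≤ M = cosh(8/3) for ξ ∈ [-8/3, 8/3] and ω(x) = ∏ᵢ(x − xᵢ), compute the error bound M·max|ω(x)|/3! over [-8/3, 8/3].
512*sqrt(3)*cosh(8/3)/729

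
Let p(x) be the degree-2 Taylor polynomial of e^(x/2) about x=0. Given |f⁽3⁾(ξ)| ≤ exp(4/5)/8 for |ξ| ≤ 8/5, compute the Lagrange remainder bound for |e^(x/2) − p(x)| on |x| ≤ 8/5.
32*exp(4/5)/375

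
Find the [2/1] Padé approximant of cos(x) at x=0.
1 - x**2/2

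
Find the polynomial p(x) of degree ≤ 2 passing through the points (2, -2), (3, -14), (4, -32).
-3*x**2 + 3*x + 4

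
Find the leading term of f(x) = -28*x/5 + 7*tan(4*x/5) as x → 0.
448*x**3/375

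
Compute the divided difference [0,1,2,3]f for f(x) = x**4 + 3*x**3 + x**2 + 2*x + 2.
9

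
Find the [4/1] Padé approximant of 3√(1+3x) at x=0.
(729*x**4/640 - 81*x**3/40 + 243*x**2/40 + 54*x/5 + 3)/(21*x/10 + 1)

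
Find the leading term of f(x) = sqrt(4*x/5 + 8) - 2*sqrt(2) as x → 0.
sqrt(2)*x/10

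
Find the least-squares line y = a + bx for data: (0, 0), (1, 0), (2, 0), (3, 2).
a = -2/5, b = 3/5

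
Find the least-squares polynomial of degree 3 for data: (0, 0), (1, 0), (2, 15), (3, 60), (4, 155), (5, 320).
-25/126 + (415/756)x + (-355/126)x² + (335/108)x³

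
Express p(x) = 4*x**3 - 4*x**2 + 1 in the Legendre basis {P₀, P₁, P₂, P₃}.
(-1/3)P₀ + (12/5)P₁ + (-8/3)P₂ + (8/5)P₃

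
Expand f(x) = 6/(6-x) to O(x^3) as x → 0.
1 + x/6 + x**2/36 + O(x**3)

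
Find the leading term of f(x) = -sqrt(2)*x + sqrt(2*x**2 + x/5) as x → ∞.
sqrt(2)/20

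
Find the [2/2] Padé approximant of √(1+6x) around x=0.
(45*x**2/4 + 15*x/2 + 1)/(9*x**2/4 + 9*x/2 + 1)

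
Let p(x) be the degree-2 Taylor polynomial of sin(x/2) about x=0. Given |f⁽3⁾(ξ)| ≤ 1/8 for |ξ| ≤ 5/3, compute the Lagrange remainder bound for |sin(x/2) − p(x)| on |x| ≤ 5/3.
125/1296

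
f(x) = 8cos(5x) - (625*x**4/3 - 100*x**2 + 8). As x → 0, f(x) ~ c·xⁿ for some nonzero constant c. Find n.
6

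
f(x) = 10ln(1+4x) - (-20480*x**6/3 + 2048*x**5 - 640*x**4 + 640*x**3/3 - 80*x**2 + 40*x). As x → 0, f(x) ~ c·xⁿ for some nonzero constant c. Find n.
7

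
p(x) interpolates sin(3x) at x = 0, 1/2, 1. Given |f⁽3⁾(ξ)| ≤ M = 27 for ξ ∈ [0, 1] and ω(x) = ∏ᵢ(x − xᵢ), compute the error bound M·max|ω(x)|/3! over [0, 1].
sqrt(3)/8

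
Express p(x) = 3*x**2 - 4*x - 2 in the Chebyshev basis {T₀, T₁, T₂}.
(-1/2)T₀ + (-4)T₁ + (3/2)T₂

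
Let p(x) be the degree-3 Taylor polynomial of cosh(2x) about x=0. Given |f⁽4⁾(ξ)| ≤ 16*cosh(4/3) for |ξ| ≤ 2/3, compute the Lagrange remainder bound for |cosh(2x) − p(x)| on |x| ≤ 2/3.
32*cosh(4/3)/243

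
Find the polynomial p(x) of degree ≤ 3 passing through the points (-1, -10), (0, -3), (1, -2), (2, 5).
2*x**3 - 3*x**2 + 2*x - 3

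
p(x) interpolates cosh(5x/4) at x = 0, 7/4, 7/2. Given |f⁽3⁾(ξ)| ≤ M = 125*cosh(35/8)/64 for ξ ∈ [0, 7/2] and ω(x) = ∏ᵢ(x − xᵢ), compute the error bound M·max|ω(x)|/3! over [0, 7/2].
42875*sqrt(3)*cosh(35/8)/110592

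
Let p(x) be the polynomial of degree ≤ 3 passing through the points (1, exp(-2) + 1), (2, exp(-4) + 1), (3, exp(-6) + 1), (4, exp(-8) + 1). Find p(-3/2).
(-495*exp(4) - 105 + 385*exp(2) + 16*exp(8) + 231*exp(6))*exp(-8)/16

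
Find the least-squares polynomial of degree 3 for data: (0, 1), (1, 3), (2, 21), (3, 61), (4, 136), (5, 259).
13/18 + (29/108)x + (19/18)x² + (199/108)x³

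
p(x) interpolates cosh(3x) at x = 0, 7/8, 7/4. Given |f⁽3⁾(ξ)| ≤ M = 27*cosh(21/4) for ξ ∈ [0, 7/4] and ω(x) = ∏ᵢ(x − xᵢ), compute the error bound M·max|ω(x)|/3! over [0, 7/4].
343*sqrt(3)*cosh(21/4)/512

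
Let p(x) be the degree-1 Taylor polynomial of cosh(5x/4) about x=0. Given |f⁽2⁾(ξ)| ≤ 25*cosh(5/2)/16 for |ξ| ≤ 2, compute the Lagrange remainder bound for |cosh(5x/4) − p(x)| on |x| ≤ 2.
25*cosh(5/2)/8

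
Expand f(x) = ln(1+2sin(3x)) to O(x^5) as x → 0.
6*x - 18*x**2 + 63*x**3 - 270*x**4 + O(x**5)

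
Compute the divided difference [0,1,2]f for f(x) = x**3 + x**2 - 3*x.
4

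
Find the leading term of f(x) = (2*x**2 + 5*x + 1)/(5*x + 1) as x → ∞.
2*x/5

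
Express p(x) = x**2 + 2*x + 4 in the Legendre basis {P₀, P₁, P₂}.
(13/3)P₀ + (2)P₁ + (2/3)P₂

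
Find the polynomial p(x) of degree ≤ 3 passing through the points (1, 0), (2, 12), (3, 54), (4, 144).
3*x**3 - 3*x**2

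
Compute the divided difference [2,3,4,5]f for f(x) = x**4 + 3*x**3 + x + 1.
17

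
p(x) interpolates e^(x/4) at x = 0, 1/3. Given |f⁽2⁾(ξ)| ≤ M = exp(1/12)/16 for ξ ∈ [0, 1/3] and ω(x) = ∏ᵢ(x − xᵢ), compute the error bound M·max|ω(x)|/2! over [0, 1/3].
exp(1/12)/1152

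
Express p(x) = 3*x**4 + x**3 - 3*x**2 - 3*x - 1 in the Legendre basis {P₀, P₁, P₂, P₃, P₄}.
(-7/5)P₀ + (-12/5)P₁ + (-2/7)P₂ + (2/5)P₃ + (24/35)P₄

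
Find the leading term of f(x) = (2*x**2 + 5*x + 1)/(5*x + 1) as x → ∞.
2*x/5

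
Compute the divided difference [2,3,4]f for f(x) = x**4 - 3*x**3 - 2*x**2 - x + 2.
26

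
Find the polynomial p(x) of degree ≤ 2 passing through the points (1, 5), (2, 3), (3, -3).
-2*x**2 + 4*x + 3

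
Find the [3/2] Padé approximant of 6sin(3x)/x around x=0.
(18 - 189*x**2/10)/(9*x**2/20 + 1)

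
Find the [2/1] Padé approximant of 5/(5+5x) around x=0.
1/(x + 1)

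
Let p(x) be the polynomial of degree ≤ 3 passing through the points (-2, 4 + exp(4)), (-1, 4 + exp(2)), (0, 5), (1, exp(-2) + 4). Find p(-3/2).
(1 + (59 + 15*exp(2) + 5*exp(4))*exp(2))*exp(-2)/16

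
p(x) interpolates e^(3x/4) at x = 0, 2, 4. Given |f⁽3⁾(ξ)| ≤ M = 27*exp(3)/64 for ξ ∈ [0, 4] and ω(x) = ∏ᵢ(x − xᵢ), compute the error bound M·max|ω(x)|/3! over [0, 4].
sqrt(3)*exp(3)/8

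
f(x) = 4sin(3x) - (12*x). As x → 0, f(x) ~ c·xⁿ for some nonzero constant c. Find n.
3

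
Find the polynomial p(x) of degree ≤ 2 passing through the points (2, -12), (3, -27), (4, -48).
-3*x**2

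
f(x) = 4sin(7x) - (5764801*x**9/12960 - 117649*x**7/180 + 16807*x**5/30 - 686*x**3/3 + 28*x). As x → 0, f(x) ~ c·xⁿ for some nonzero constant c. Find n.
11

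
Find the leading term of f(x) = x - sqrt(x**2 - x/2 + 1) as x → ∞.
1/4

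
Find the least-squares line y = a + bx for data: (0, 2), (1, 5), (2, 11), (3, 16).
a = 13/10, b = 24/5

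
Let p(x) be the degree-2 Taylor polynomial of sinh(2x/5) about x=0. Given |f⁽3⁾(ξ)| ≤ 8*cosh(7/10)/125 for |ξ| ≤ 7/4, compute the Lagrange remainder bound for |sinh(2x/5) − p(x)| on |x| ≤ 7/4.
343*cosh(7/10)/6000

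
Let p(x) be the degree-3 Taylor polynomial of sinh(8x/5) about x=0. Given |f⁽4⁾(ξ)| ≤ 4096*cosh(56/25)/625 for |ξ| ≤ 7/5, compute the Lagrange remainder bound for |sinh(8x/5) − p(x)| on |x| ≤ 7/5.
1229312*cosh(56/25)/1171875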